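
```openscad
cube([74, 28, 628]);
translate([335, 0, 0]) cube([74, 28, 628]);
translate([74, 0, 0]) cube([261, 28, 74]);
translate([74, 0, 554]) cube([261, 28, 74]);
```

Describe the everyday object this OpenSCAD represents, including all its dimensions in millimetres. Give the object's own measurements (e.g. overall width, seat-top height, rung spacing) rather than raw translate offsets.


A rectangular picture frame lying in the x–z plane (depth along y). The opening is 261 mm wide (x) by 480 mm tall (z), surrounded by a border 74 mm wide on all four sides. The frame is 28 mm deep and is made of two full-height vertical stiles with two horizontal rails fitted between them.


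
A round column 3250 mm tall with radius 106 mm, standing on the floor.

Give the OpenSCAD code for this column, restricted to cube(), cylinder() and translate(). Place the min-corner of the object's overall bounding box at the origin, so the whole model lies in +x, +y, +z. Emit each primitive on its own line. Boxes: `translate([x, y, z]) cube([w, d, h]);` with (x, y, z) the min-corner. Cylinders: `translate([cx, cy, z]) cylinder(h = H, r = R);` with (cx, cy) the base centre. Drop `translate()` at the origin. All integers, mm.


translate([106, 106, 0]) cylinder(h = 3250, r = 106);


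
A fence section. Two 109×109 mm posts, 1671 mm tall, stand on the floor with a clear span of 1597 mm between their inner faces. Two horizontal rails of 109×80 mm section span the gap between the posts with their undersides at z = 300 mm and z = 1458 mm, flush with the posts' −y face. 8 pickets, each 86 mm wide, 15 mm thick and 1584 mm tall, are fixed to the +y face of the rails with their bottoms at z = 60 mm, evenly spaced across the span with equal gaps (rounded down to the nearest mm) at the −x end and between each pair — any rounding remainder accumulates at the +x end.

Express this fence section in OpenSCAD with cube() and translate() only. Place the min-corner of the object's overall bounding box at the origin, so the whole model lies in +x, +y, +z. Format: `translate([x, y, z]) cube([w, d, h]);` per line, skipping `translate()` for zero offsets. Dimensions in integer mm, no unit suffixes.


cube([109, 109, 1671]);
translate([1706, 0, 0]) cube([109, 109, 1671]);
translate([109, 0, 300]) cube([1597, 109, 80]);
translate([109, 0, 1458]) cube([1597, 109, 80]);
translate([210, 109, 60]) cube([86, 15, 1584]);
translate([397, 109, 60]) cube([86, 15, 1584]);
translate([584, 109, 60]) cube([86, 15, 1584]);
translate([771, 109, 60]) cube([86, 15, 1584]);
translate([958, 109, 60]) cube([86, 15, 1584]);
translate([1145, 109, 60]) cube([86, 15, 1584]);
translate([1332, 109, 60]) cube([86, 15, 1584]);
translate([1519, 109, 60]) cube([86, 15, 1584]);


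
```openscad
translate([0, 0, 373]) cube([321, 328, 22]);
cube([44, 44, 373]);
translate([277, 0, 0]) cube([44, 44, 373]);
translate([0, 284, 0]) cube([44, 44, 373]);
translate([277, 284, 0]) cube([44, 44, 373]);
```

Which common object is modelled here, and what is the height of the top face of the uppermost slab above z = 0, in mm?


A stool. The seat height is 395 mm.

A 321×328×22 slab at z = 373 on four corner posts — a stool. The seat top is 373 + 22 = 395 mm.


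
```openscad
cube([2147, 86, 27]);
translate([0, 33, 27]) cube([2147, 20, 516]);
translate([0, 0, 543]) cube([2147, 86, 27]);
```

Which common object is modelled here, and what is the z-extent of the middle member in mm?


An I-beam. The web height is 516 mm.

Two wide flanges with a thin centred web — an I-beam. Overall 570 mm minus two 27 mm flanges gives a web of 570 − 2·27 = 516 mm.


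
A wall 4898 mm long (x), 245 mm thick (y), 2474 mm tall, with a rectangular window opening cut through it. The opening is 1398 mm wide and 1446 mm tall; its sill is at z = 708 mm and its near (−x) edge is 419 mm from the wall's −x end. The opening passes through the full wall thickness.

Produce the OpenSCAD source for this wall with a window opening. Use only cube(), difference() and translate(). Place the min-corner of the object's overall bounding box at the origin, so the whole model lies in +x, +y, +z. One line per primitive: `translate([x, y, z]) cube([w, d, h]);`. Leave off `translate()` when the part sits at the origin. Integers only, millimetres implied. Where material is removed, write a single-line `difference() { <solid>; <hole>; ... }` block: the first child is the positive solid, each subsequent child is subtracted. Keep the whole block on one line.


difference() { cube([4898, 245, 2474]); translate([419, 0, 708]) cube([1398, 245, 1446]); }


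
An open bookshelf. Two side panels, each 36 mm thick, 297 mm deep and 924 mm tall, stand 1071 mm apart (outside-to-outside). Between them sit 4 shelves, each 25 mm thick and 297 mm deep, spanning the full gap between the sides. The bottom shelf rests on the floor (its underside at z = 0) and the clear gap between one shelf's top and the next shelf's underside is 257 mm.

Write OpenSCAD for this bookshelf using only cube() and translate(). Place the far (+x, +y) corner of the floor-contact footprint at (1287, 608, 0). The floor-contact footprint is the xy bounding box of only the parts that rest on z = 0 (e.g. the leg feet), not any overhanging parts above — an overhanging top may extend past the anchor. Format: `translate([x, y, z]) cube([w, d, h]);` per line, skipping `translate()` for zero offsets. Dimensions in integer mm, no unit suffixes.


translate([216, 311, 0]) cube([36, 297, 924]);
translate([1251, 311, 0]) cube([36, 297, 924]);
translate([252, 311, 0]) cube([999, 297, 25]);
translate([252, 311, 282]) cube([999, 297, 25]);
translate([252, 311, 564]) cube([999, 297, 25]);
translate([252, 311, 846]) cube([999, 297, 25]);


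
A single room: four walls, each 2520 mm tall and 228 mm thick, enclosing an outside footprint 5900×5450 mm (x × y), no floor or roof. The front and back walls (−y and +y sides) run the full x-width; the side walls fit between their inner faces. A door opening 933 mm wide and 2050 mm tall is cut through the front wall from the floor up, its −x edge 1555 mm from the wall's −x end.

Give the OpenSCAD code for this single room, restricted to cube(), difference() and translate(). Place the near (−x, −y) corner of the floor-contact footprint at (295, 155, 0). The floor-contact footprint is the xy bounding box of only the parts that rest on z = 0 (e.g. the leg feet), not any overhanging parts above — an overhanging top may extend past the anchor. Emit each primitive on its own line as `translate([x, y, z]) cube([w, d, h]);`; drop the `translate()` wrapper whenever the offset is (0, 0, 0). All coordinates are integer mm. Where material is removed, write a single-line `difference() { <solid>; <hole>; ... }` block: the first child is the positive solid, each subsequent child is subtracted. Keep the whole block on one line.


difference() { translate([295, 155, 0]) cube([5900, 228, 2520]); translate([1850, 155, 0]) cube([933, 228, 2050]); }
translate([295, 5377, 0]) cube([5900, 228, 2520]);
translate([295, 383, 0]) cube([228, 4994, 2520]);
translate([5967, 383, 0]) cube([228, 4994, 2520]);


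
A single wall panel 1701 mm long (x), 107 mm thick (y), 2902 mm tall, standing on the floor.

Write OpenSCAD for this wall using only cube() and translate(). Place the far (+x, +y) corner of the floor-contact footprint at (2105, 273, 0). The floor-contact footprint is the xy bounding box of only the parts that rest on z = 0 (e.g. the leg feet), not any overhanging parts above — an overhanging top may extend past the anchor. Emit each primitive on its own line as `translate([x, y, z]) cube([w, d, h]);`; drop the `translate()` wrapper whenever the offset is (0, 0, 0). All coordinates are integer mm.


translate([404, 166, 0]) cube([1701, 107, 2902]);


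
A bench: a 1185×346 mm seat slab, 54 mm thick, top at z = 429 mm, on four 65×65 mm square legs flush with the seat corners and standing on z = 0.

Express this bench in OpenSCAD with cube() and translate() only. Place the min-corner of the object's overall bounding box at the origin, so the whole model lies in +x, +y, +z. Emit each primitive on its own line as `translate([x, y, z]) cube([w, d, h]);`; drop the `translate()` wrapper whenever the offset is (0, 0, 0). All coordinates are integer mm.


translate([0, 0, 375]) cube([1185, 346, 54]);
cube([65, 65, 375]);
translate([0, 281, 0]) cube([65, 65, 375]);
translate([1120, 0, 0]) cube([65, 65, 375]);
translate([1120, 281, 0]) cube([65, 65, 375]);


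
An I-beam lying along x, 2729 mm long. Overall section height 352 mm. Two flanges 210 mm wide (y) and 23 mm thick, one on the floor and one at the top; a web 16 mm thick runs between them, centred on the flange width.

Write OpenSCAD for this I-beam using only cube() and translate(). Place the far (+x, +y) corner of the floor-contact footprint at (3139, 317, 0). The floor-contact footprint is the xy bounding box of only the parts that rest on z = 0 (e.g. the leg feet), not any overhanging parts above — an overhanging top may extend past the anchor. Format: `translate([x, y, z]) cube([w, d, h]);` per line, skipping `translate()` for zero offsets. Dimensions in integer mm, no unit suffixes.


translate([410, 107, 0]) cube([2729, 210, 23]);
translate([410, 204, 23]) cube([2729, 16, 306]);
translate([410, 107, 329]) cube([2729, 210, 23]);


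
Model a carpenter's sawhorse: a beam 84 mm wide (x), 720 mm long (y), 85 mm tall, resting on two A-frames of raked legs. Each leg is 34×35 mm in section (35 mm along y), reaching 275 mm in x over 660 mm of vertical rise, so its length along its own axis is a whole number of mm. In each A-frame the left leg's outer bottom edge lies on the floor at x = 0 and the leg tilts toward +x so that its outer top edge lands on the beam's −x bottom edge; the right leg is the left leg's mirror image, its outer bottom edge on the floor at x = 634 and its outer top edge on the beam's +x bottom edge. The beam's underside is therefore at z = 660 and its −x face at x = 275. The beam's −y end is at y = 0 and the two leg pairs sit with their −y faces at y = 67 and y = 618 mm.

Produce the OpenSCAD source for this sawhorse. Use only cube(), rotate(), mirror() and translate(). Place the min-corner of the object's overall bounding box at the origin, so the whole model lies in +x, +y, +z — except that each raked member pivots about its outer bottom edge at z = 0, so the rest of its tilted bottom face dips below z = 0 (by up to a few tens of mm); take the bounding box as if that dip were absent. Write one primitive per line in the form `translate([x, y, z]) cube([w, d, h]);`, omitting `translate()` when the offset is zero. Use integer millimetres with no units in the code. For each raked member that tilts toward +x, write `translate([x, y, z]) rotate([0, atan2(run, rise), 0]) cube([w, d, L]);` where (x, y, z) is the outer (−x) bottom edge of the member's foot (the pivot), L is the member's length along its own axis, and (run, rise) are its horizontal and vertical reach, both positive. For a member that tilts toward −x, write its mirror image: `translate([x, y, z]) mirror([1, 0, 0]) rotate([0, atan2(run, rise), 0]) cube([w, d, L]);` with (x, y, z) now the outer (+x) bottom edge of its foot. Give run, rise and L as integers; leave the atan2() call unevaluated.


// leg length = √(275² + 660²) = 715
// right-leg outer foot x = 2·275 + 84 = 634
// beam min-corner = (275, 0, 660)
translate([275, 0, 660]) cube([84, 720, 85]);
translate([0, 67, 0]) rotate([0, atan2(275, 660), 0]) cube([34, 35, 715]);
translate([634, 67, 0]) mirror([1, 0, 0]) rotate([0, atan2(275, 660), 0]) cube([34, 35, 715]);
translate([0, 618, 0]) rotate([0, atan2(275, 660), 0]) cube([34, 35, 715]);
translate([634, 618, 0]) mirror([1, 0, 0]) rotate([0, atan2(275, 660), 0]) cube([34, 35, 715]);


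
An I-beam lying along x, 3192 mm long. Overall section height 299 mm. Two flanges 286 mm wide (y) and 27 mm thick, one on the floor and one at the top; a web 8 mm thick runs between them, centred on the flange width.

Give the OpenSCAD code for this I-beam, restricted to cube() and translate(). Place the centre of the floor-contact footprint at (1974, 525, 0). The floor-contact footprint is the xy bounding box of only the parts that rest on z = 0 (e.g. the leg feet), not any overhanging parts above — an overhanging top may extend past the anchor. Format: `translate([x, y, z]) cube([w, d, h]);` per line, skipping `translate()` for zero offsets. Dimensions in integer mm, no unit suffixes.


translate([378, 382, 0]) cube([3192, 286, 27]);
translate([378, 521, 27]) cube([3192, 8, 245]);
translate([378, 382, 272]) cube([3192, 286, 27]);


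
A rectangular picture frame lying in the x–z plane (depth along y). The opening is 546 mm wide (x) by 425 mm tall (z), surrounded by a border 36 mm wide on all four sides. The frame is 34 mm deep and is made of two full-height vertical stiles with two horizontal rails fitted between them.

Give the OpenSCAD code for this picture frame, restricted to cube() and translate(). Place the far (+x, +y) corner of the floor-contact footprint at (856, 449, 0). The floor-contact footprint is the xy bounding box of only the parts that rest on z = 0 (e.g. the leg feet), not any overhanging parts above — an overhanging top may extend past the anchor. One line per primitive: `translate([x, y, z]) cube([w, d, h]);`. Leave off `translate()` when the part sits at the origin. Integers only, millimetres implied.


translate([238, 415, 0]) cube([36, 34, 497]);
translate([820, 415, 0]) cube([36, 34, 497]);
translate([274, 415, 0]) cube([546, 34, 36]);
translate([274, 415, 461]) cube([546, 34, 36]);


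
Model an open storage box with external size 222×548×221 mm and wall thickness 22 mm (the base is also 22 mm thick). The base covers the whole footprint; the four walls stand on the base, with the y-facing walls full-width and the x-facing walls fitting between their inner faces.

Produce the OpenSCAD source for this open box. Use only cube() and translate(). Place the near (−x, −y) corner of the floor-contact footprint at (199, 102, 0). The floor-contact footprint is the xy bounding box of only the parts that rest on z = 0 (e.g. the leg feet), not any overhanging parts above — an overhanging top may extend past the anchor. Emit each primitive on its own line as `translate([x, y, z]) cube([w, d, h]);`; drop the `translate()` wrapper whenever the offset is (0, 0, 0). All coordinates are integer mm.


translate([199, 102, 0]) cube([222, 548, 22]);
translate([199, 102, 22]) cube([222, 22, 199]);
translate([199, 628, 22]) cube([222, 22, 199]);
translate([199, 124, 22]) cube([22, 504, 199]);
translate([399, 124, 22]) cube([22, 504, 199]);


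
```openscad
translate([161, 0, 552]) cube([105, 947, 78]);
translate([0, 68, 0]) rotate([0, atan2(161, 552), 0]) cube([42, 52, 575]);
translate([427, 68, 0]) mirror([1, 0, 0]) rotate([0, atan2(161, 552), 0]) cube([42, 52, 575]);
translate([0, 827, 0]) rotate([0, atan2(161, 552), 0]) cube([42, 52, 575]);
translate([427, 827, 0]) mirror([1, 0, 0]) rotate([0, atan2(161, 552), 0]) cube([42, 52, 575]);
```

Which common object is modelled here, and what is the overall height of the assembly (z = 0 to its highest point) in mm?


A sawhorse. The overall height is 630 mm.

A beam across two mirrored pairs of raked legs — a sawhorse. The beam's underside is at z = 552 (matching the legs' vertical rise in atan2(161, 552)) and the beam is 78 mm tall, so its top is at 552 + 78 = 630 mm. The raked legs top out at the beam's underside, so that is the highest point.


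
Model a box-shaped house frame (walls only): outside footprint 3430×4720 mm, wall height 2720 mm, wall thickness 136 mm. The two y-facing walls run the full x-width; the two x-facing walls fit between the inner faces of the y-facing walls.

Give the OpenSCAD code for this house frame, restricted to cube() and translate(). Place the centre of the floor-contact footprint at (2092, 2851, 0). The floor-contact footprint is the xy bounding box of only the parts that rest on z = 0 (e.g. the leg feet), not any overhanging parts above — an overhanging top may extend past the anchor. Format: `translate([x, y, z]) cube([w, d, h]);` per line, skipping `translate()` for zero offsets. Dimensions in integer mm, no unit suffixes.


translate([377, 491, 0]) cube([3430, 136, 2720]);
translate([377, 5075, 0]) cube([3430, 136, 2720]);
translate([377, 627, 0]) cube([136, 4448, 2720]);
translate([3671, 627, 0]) cube([136, 4448, 2720]);


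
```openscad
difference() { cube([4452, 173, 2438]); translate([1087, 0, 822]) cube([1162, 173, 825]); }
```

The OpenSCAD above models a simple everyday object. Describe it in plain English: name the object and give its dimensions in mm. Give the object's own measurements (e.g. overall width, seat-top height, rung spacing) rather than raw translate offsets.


A wall 4452 mm long (x), 173 mm thick (y), 2438 mm tall, with a rectangular window opening cut through it. The opening is 1162 mm wide and 825 mm tall; its sill is at z = 822 mm and its near (−x) edge is 1087 mm from the wall's −x end. The opening passes through the full wall thickness.


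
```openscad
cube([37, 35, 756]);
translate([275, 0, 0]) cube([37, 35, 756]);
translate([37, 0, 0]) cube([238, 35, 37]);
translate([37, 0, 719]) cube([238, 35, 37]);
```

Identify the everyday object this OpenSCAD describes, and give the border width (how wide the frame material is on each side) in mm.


A picture frame. The border width is 37 mm.

Four thin pieces enclosing a rectangular opening — a picture frame. The two full-height stiles are 756 mm tall; the top rail sits at z = 719 and is 37 mm tall, so the border above the opening is 756 − 719 = 37 mm, matching the stile x-width.


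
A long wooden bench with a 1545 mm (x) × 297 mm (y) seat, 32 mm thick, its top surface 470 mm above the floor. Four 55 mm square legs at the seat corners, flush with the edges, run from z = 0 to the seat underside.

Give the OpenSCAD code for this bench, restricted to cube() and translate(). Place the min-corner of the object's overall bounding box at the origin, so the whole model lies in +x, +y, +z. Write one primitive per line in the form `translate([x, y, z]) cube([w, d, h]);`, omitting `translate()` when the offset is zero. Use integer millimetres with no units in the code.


translate([0, 0, 438]) cube([1545, 297, 32]);
cube([55, 55, 438]);
translate([0, 242, 0]) cube([55, 55, 438]);
translate([1490, 0, 0]) cube([55, 55, 438]);
translate([1490, 242, 0]) cube([55, 55, 438]);


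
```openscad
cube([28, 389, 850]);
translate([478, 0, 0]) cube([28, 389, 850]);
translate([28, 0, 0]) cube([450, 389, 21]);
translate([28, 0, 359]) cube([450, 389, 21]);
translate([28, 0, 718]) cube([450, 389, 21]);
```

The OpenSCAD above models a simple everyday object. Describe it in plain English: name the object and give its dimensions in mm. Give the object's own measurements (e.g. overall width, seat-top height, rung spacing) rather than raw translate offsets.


An open bookshelf. Two side panels, each 28 mm thick, 389 mm deep and 850 mm tall, stand 506 mm apart (outside-to-outside). Between them sit 3 shelves, each 21 mm thick and 389 mm deep, spanning the full gap between the sides. The bottom shelf rests on the floor (its underside at z = 0) and the clear gap between one shelf's top and the next shelf's underside is 338 mm.


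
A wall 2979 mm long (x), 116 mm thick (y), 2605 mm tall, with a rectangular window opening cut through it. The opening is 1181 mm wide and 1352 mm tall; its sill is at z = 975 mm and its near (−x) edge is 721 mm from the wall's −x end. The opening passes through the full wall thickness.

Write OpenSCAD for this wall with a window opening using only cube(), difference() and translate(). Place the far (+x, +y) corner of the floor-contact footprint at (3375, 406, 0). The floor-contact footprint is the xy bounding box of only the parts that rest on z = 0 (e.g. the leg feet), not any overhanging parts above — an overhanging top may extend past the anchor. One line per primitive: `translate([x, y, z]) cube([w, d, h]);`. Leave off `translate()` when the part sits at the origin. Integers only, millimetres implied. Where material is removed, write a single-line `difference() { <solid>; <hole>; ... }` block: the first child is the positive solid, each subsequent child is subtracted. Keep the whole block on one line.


difference() { translate([396, 290, 0]) cube([2979, 116, 2605]); translate([1117, 290, 975]) cube([1181, 116, 1352]); }


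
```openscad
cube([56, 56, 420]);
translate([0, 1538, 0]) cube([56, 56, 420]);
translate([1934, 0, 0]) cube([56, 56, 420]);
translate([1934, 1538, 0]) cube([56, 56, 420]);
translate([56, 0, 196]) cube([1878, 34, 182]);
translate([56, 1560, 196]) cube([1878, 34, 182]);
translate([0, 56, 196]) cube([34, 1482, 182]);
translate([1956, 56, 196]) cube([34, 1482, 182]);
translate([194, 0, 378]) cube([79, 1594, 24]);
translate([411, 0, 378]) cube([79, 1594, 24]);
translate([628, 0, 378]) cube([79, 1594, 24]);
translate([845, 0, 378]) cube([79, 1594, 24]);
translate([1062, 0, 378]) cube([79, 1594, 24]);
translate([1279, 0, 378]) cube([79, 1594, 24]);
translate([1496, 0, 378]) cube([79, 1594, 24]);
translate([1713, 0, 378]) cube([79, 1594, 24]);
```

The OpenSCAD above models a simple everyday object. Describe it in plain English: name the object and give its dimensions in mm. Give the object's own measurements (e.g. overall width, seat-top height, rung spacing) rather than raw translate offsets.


A bed frame 1990 mm long (x) by 1594 mm wide (y). Four 56×56 mm corner posts, 420 mm tall, at the corners of the footprint. Four rails of 34 mm thickness and 182 mm height run between adjacent posts with their undersides at z = 196 mm, their outer faces flush with the outside of the frame (the two x-running rails run between the posts' inner faces; the two y-running rails run between the posts' inner faces). 8 slats, each 79 mm wide (x) and 24 mm thick, lie across the top of the two x-running rails, running the full 1594 mm width of the frame in y; along x they sit between the end posts with a 138 mm gap after the −x posts and between neighbouring slats, leaving 142 mm before the +x posts.


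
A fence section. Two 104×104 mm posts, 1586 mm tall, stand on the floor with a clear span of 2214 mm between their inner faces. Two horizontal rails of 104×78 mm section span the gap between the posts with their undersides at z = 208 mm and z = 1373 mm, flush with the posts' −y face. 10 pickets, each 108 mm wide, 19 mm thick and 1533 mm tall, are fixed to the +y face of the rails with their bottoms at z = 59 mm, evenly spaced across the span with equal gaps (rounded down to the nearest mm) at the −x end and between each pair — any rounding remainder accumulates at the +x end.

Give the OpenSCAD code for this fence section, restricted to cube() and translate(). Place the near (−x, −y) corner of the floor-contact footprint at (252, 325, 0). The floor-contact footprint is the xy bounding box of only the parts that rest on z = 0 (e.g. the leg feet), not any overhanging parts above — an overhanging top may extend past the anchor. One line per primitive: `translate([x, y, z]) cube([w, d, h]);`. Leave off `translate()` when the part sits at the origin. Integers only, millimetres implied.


translate([252, 325, 0]) cube([104, 104, 1586]);
translate([2570, 325, 0]) cube([104, 104, 1586]);
translate([356, 325, 208]) cube([2214, 104, 78]);
translate([356, 325, 1373]) cube([2214, 104, 78]);
translate([459, 429, 59]) cube([108, 19, 1533]);
translate([670, 429, 59]) cube([108, 19, 1533]);
translate([881, 429, 59]) cube([108, 19, 1533]);
translate([1092, 429, 59]) cube([108, 19, 1533]);
translate([1303, 429, 59]) cube([108, 19, 1533]);
translate([1514, 429, 59]) cube([108, 19, 1533]);
translate([1725, 429, 59]) cube([108, 19, 1533]);
translate([1936, 429, 59]) cube([108, 19, 1533]);
translate([2147, 429, 59]) cube([108, 19, 1533]);
translate([2358, 429, 59]) cube([108, 19, 1533]);


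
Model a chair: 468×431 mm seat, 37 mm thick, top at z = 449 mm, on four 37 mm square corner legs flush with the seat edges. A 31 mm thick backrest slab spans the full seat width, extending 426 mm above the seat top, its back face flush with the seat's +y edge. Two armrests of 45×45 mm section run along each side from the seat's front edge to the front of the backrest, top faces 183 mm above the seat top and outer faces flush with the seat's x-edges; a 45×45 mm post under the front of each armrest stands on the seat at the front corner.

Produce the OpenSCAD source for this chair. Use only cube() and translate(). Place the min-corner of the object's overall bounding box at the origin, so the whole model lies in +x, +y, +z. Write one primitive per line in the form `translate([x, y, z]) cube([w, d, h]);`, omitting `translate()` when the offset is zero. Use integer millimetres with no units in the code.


// leg_h = 449 - 37 = 412
// arm post h = 183 - 45 = 138
translate([0, 0, 412]) cube([468, 431, 37]);
cube([37, 37, 412]);
translate([431, 0, 0]) cube([37, 37, 412]);
translate([0, 394, 0]) cube([37, 37, 412]);
translate([431, 394, 0]) cube([37, 37, 412]);
translate([0, 400, 449]) cube([468, 31, 426]);
translate([0, 0, 587]) cube([45, 400, 45]);
translate([423, 0, 587]) cube([45, 400, 45]);
translate([0, 0, 449]) cube([45, 45, 138]);
translate([423, 0, 449]) cube([45, 45, 138]);


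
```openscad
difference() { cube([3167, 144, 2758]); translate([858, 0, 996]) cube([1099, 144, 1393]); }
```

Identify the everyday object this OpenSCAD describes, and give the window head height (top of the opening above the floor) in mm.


A wall with a window opening. The window head height is 2389 mm.

A wall with a rectangular opening subtracted — a window. Sill at z = 996, opening 1393 mm tall, so the head is at 996 + 1393 = 2389 mm.


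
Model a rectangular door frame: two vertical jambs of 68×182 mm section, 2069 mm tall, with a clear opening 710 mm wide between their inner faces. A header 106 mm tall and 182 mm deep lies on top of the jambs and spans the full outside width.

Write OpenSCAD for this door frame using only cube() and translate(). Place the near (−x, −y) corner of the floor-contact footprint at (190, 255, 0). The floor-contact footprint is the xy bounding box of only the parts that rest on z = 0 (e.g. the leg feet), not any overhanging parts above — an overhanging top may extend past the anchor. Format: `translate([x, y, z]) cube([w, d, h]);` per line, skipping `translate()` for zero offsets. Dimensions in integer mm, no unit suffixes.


translate([190, 255, 0]) cube([68, 182, 2069]);
translate([968, 255, 0]) cube([68, 182, 2069]);
translate([190, 255, 2069]) cube([846, 182, 106]);


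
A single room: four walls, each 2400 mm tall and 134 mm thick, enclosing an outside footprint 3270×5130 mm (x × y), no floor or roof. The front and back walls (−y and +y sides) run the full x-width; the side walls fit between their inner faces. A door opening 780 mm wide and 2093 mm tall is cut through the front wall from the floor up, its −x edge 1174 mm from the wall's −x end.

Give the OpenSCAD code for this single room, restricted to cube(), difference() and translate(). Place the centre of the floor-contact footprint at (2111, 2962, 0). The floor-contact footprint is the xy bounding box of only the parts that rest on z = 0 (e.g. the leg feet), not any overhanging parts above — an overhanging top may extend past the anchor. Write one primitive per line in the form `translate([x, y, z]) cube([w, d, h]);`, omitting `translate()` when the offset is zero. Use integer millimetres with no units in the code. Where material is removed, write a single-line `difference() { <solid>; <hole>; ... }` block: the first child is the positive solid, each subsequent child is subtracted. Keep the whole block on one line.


difference() { translate([476, 397, 0]) cube([3270, 134, 2400]); translate([1650, 397, 0]) cube([780, 134, 2093]); }
translate([476, 5393, 0]) cube([3270, 134, 2400]);
translate([476, 531, 0]) cube([134, 4862, 2400]);
translate([3612, 531, 0]) cube([134, 4862, 2400]);


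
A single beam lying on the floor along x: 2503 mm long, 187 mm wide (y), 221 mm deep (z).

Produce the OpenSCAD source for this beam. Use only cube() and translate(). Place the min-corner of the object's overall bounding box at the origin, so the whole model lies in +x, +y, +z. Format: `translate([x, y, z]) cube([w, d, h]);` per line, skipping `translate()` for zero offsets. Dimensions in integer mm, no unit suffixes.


cube([2503, 187, 221]);


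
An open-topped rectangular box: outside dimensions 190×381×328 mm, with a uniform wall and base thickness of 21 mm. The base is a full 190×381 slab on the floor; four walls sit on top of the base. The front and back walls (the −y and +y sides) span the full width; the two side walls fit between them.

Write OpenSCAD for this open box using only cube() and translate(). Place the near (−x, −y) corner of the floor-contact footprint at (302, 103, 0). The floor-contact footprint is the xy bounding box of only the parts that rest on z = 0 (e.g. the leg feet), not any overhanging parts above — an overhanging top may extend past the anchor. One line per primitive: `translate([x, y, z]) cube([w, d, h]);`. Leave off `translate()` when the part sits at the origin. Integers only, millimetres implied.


translate([302, 103, 0]) cube([190, 381, 21]);
translate([302, 103, 21]) cube([190, 21, 307]);
translate([302, 463, 21]) cube([190, 21, 307]);
translate([302, 124, 21]) cube([21, 339, 307]);
translate([471, 124, 21]) cube([21, 339, 307]);


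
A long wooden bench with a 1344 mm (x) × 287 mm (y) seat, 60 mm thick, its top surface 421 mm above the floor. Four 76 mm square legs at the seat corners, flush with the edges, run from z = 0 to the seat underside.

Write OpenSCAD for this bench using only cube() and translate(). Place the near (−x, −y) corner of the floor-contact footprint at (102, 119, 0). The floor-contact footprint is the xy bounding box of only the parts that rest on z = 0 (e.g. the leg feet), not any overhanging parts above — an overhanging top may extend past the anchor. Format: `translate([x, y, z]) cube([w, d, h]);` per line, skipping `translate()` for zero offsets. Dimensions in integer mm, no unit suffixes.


translate([102, 119, 361]) cube([1344, 287, 60]);
translate([102, 119, 0]) cube([76, 76, 361]);
translate([102, 330, 0]) cube([76, 76, 361]);
translate([1370, 119, 0]) cube([76, 76, 361]);
translate([1370, 330, 0]) cube([76, 76, 361]);


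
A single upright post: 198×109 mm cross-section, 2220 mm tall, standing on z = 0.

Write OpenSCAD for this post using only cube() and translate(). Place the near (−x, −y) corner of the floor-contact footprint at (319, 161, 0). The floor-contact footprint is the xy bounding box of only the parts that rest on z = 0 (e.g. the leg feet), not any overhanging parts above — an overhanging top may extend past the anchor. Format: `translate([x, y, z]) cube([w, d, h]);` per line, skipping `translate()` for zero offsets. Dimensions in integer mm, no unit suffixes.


translate([319, 161, 0]) cube([198, 109, 2220]);


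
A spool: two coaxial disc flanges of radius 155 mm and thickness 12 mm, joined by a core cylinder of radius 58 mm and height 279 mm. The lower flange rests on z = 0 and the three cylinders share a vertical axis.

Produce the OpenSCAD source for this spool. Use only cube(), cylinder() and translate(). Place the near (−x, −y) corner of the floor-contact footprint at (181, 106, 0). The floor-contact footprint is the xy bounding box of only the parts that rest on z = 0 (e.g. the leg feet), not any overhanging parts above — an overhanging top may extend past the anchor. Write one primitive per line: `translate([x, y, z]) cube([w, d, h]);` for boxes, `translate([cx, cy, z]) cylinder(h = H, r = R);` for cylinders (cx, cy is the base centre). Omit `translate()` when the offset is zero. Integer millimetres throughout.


translate([336, 261, 0]) cylinder(h = 12, r = 155);
translate([336, 261, 12]) cylinder(h = 279, r = 58);
translate([336, 261, 291]) cylinder(h = 12, r = 155);


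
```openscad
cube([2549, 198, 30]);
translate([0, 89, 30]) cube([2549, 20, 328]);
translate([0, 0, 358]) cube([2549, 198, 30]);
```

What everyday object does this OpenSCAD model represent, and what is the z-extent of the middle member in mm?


An I-beam. The web height is 328 mm.

Two wide flanges with a thin centred web — an I-beam. Overall 388 mm minus two 30 mm flanges gives a web of 388 − 2·30 = 328 mm.


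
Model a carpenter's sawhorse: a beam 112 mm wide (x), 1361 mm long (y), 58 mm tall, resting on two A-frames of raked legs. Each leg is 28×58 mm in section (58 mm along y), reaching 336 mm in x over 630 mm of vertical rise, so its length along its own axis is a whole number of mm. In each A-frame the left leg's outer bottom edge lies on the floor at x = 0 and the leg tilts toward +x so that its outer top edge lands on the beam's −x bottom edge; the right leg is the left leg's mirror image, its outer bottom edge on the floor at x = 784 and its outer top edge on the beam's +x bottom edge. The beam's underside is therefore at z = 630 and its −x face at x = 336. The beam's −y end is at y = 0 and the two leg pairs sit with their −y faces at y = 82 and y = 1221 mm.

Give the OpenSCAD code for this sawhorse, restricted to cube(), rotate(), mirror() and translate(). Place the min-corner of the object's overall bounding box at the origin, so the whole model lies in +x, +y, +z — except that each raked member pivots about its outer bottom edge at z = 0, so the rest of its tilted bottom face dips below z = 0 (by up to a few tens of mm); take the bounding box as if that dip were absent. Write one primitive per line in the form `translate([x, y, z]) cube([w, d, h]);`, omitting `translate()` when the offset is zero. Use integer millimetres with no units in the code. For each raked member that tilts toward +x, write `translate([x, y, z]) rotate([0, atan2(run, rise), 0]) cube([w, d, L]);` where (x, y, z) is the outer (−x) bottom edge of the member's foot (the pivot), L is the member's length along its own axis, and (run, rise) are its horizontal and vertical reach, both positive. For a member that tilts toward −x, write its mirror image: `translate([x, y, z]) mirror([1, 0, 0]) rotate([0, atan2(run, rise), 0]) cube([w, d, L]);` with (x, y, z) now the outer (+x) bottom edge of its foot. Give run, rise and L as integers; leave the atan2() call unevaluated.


translate([336, 0, 630]) cube([112, 1361, 58]);
translate([0, 82, 0]) rotate([0, atan2(336, 630), 0]) cube([28, 58, 714]);
translate([784, 82, 0]) mirror([1, 0, 0]) rotate([0, atan2(336, 630), 0]) cube([28, 58, 714]);
translate([0, 1221, 0]) rotate([0, atan2(336, 630), 0]) cube([28, 58, 714]);
translate([784, 1221, 0]) mirror([1, 0, 0]) rotate([0, atan2(336, 630), 0]) cube([28, 58, 714]);


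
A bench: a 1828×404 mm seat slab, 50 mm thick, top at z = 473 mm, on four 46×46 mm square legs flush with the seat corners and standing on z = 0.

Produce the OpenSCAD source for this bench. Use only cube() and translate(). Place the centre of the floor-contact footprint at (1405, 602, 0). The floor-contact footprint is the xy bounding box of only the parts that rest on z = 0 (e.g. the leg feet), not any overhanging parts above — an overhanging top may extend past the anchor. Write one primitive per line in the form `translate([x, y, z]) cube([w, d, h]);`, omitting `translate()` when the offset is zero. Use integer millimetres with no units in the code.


translate([491, 400, 423]) cube([1828, 404, 50]);
translate([491, 400, 0]) cube([46, 46, 423]);
translate([491, 758, 0]) cube([46, 46, 423]);
translate([2273, 400, 0]) cube([46, 46, 423]);
translate([2273, 758, 0]) cube([46, 46, 423]);


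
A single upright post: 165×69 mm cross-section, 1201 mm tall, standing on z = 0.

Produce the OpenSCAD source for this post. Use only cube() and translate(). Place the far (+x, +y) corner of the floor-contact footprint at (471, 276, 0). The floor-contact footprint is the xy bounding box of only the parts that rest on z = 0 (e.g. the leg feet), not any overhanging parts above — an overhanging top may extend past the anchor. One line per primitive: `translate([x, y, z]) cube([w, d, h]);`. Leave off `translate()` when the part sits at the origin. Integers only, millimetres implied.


translate([306, 207, 0]) cube([165, 69, 1201]);


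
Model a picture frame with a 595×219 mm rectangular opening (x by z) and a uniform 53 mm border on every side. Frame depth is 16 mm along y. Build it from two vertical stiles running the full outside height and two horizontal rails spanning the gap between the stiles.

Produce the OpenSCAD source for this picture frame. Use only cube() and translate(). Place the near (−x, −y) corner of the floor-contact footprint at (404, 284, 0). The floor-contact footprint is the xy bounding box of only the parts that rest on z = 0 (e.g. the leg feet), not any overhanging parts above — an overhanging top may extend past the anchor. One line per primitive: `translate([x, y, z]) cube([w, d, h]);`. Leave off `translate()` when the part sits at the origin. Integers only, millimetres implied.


translate([404, 284, 0]) cube([53, 16, 325]);
translate([1052, 284, 0]) cube([53, 16, 325]);
translate([457, 284, 0]) cube([595, 16, 53]);
translate([457, 284, 272]) cube([595, 16, 53]);


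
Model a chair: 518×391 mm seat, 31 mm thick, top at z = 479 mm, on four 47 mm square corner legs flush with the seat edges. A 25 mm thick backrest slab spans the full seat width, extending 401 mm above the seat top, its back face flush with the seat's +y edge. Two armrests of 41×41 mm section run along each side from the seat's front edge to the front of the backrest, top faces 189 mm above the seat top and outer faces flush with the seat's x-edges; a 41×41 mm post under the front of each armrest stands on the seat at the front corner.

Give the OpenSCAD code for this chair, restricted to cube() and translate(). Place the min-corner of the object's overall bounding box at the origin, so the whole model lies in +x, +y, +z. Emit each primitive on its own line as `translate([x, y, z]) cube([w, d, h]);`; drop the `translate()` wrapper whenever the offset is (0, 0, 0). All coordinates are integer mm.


translate([0, 0, 448]) cube([518, 391, 31]);
cube([47, 47, 448]);
translate([471, 0, 0]) cube([47, 47, 448]);
translate([0, 344, 0]) cube([47, 47, 448]);
translate([471, 344, 0]) cube([47, 47, 448]);
translate([0, 366, 479]) cube([518, 25, 401]);
translate([0, 0, 627]) cube([41, 366, 41]);
translate([477, 0, 627]) cube([41, 366, 41]);
translate([0, 0, 479]) cube([41, 41, 148]);
translate([477, 0, 479]) cube([41, 41, 148]);


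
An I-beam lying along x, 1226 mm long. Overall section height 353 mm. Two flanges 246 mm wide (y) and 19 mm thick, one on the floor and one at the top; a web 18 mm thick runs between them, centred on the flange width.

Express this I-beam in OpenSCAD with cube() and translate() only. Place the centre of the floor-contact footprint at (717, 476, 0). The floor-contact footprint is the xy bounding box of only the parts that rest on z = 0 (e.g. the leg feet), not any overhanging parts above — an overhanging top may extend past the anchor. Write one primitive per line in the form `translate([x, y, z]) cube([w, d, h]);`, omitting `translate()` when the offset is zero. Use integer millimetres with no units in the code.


translate([104, 353, 0]) cube([1226, 246, 19]);
translate([104, 467, 19]) cube([1226, 18, 315]);
translate([104, 353, 334]) cube([1226, 246, 19]);


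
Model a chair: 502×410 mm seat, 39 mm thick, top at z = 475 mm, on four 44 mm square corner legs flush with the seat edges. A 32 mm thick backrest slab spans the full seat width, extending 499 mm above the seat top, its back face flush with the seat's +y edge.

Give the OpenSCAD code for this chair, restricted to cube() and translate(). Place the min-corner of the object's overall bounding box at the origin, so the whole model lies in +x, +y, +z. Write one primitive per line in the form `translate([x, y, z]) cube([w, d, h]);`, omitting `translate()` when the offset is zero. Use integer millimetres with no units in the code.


// leg_h = 475 - 39 = 436
translate([0, 0, 436]) cube([502, 410, 39]);
cube([44, 44, 436]);
translate([458, 0, 0]) cube([44, 44, 436]);
translate([0, 366, 0]) cube([44, 44, 436]);
translate([458, 366, 0]) cube([44, 44, 436]);
translate([0, 378, 475]) cube([502, 32, 499]);
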